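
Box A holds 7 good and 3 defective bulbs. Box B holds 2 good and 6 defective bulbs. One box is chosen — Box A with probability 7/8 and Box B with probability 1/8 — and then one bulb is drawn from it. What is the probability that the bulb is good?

From Box A: P(good) = 7/10.
From Box B: P(good) = 2/8.
Total probability = (7/8)(7/10) + (1/8)(2/8) = 103/160.

103/160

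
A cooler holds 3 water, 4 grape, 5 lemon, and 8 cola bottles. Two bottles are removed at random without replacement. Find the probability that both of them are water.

P(all water) = 3/20 × 2/19 = 6/380 = 3/190.

3/190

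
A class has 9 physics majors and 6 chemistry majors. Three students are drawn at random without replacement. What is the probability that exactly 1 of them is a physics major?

One ordering (a physics major drawn first) has probability 9/15 × 6/14 × 5/13 = 270/2730 = 9/91.
There are C(3,1) = 3 such orderings, each equally likely, so P = 3 × 9/91 = 27/91.

27/91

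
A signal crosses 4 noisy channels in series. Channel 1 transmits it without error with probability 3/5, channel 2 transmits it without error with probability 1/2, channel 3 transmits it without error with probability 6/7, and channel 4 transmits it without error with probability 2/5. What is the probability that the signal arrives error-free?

18/175

Multiplying along the chain,
P = 3/5 × 1/2 × 6/7 × 2/5 = 36/350 = 18/175.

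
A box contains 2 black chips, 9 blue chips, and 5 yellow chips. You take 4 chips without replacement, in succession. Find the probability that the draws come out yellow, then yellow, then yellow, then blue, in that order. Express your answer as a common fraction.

Each draw changes the counts, so multiply the conditional probabilities along the sequence:
P = 5/16 × 4/15 × 3/14 × 9/13 = 540/43680 = 9/728.

9/728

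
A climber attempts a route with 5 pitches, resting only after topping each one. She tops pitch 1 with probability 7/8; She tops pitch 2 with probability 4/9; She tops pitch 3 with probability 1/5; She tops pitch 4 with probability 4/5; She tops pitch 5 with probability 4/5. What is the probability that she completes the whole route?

Multiplying along the chain,
P = 7/8 × 4/9 × 1/5 × 4/5 × 4/5 = 448/9000 = 56/1125.

56/1125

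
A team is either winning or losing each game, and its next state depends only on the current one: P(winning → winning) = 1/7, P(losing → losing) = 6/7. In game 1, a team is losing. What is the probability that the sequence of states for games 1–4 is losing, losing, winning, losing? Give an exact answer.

36/343

Game 1 is given. For each transition, use the conditional probability from the current state:
P(losing | losing) = 6/7; P(winning | losing) = 1/7; P(losing | winning) = 6/7.
P = 6/7 × 1/7 × 6/7 = 36/343.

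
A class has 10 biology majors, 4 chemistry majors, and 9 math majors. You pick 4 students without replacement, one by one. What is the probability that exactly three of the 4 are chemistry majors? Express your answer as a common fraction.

76/8855

One ordering (chemistry majors drawn first) has probability 4/23 × 3/22 × 2/21 × 19/20 = 456/212520 = 19/8855.
There are C(4,3) = 4 such orderings, each equally likely, so P = 4 × 19/8855 = 76/8855.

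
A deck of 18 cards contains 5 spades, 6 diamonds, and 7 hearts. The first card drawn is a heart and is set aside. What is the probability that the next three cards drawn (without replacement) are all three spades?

After the first draw, 5 of the remaining 17 cards are spades.
P = 5/17 × 4/16 × 3/15 = 60/4080 = 1/68.

1/68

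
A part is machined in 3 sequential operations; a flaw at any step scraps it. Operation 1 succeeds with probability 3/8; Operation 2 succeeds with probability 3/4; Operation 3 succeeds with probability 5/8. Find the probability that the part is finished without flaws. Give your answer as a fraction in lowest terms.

Multiplying along the chain,
P = 3/8 × 3/4 × 5/8 = 45/256.

45/256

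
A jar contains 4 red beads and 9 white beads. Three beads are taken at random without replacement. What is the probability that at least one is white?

P(no white) = 4/13 × 3/12 × 2/11 = 24/1716 = 2/143.
P(at least one) = 1 − 2/143 = 141/143.

141/143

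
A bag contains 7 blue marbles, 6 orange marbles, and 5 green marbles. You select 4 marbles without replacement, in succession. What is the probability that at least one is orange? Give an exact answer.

57/68

P(no orange) = 12/18 × 11/17 × 10/16 × 9/15 = 11880/73440 = 11/68.
P(at least one) = 1 − 11/68 = 57/68.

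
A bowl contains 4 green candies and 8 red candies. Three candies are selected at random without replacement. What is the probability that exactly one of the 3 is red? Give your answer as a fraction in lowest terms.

One ordering (red drawn first) has probability 8/12 × 4/11 × 3/10 = 96/1320 = 4/55.
There are C(3,1) = 3 such orderings, each equally likely, so P = 3 × 4/55 = 12/55.

12/55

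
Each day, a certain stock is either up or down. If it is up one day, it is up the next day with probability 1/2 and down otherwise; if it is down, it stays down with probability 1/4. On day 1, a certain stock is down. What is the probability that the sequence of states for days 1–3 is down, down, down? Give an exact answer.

1/16

Day 1 is given. For each transition, use the conditional probability from the current state:
P(down | down) = 1/4; P(down | down) = 1/4.
P = 1/4 × 1/4 = 1/16.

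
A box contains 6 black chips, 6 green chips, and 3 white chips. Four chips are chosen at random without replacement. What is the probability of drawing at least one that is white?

58/91

P(no white) = 12/15 × 11/14 × 10/13 × 9/12 = 11880/32760 = 33/91.
P(at least one) = 1 − 33/91 = 58/91.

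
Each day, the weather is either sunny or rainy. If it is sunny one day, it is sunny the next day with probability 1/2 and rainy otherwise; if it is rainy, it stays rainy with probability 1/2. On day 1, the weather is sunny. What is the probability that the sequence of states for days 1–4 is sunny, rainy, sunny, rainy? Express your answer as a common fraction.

1/8

Day 1 is given. For each transition, use the conditional probability from the current state:
P(rainy | sunny) = 1/2; P(sunny | rainy) = 1/2; P(rainy | sunny) = 1/2.
P = 1/2 × 1/2 × 1/2 = 1/8.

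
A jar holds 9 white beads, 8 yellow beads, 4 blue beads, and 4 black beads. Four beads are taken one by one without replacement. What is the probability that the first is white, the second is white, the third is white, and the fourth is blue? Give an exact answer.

Multiply the probability of each draw given the previous ones:
P = 9/25 × 8/24 × 7/23 × 4/22 = 2016/303600 = 42/6325.

42/6325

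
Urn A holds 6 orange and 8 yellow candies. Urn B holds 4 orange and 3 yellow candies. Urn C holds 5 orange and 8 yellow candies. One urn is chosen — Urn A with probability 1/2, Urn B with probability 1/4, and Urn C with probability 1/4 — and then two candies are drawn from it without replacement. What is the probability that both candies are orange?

29/156

From Urn A: P(both orange) = (6/14)(5/13) = 15/91.
From Urn B: P(both orange) = (4/7)(3/6) = 2/7.
From Urn C: P(both orange) = (5/13)(4/12) = 5/39.
Total probability = (1/2)(15/91) + (1/4)(2/7) + (1/4)(5/39) = 29/156.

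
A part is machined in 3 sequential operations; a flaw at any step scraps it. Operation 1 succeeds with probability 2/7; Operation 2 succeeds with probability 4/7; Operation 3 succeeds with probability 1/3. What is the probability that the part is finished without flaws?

8/147

The events are sequential, so multiply the conditional probabilities:
P = 2/7 × 4/7 × 1/3 = 8/147.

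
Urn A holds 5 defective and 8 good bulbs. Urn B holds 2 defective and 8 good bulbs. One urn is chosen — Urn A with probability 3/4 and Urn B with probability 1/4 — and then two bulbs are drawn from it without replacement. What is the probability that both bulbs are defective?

From Urn A: P(both defective) = (5/13)(4/12) = 5/39.
From Urn B: P(both defective) = (2/10)(1/9) = 1/45.
Total probability = (3/4)(5/39) + (1/4)(1/45) = 119/1170.

119/1170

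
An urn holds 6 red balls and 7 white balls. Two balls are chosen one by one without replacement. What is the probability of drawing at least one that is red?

P(no red) = 7/13 × 6/12 = 42/156 = 7/26.
P(at least one) = 1 − 7/26 = 19/26.

19/26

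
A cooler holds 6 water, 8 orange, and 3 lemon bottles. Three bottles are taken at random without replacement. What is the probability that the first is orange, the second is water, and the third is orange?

7/85

Chain rule:
P = 8/17 × 6/16 × 7/15 = 336/4080 = 7/85.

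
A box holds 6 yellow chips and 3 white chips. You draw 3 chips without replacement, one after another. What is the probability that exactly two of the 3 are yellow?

15/28

One ordering (yellow drawn first) has probability 6/9 × 5/8 × 3/7 = 90/504 = 5/28.
There are C(3,2) = 3 such orderings, each equally likely, so P = 3 × 5/28 = 15/28.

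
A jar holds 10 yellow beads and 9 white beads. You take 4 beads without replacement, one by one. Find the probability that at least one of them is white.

P(no white) = 10/19 × 9/18 × 8/17 × 7/16 = 5040/93024 = 35/646.
P(at least one) = 1 − 35/646 = 611/646.

611/646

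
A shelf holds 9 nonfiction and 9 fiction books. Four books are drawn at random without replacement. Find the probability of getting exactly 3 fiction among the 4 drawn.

One ordering (fiction drawn first) has probability 9/18 × 8/17 × 7/16 × 9/15 = 4536/73440 = 21/340.
There are C(4,3) = 4 such orderings, each equally likely, so P = 4 × 21/340 = 21/85.

21/85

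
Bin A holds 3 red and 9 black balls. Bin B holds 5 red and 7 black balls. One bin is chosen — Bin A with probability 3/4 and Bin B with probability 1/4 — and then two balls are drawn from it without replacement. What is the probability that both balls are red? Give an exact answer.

From Bin A: P(both red) = (3/12)(2/11) = 1/22.
From Bin B: P(both red) = (5/12)(4/11) = 5/33.
Total probability = (3/4)(1/22) + (1/4)(5/33) = 19/264.

19/264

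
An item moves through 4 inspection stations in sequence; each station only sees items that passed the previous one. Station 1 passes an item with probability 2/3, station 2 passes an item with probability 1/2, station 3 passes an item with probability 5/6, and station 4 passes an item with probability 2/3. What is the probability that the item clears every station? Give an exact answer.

5/27

Each stage is reached only if all earlier stages succeed, so
P = 2/3 × 1/2 × 5/6 × 2/3 = 20/108 = 5/27.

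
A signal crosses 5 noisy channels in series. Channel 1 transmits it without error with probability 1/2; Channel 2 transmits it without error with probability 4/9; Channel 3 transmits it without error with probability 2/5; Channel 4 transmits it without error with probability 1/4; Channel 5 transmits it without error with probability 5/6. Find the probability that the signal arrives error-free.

1/54

Multiplying along the chain,
P = 1/2 × 4/9 × 2/5 × 1/4 × 5/6 = 40/2160 = 1/54.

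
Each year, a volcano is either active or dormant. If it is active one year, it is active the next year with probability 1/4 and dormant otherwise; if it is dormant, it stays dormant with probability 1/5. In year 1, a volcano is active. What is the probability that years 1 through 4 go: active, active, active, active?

1/64

Year 1 is given. For each transition, use the conditional probability from the current state:
P(active | active) = 1/4; P(active | active) = 1/4; P(active | active) = 1/4.
P = 1/4 × 1/4 × 1/4 = 1/64.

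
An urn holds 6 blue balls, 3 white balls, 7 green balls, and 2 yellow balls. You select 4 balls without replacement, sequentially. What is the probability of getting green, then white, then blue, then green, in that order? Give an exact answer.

7/680

Each draw changes the counts, so multiply the conditional probabilities along the sequence:
P = 7/18 × 3/17 × 6/16 × 6/15 = 756/73440 = 7/680.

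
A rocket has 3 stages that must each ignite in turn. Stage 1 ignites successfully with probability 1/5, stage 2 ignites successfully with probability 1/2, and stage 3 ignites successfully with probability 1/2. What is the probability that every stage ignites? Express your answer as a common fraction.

1/20

Each stage is reached only if all earlier stages succeed, so
P = 1/5 × 1/2 × 1/2 = 1/20.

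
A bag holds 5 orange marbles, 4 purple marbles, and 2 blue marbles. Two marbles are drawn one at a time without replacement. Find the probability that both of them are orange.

2/11

P(all orange) = 5/11 × 4/10 = 20/110 = 2/11.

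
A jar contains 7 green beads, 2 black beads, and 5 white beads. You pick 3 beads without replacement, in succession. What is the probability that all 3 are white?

5/182

P(all white) = 5/14 × 4/13 × 3/12 = 60/2184 = 5/182.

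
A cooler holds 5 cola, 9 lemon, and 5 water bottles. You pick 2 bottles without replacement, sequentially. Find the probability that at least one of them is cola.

P(no cola) = 14/19 × 13/18 = 182/342 = 91/171.
P(at least one) = 1 − 91/171 = 80/171.

80/171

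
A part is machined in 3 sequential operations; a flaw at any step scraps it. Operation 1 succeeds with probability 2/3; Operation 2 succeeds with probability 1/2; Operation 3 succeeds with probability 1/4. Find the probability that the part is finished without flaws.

The events are sequential, so multiply the conditional probabilities:
P = 2/3 × 1/2 × 1/4 = 2/24 = 1/12.

1/12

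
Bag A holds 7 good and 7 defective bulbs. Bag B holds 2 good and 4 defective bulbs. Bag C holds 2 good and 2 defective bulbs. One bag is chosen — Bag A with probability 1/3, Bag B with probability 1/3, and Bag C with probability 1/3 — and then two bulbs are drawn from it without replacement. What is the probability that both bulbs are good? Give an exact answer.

From Bag A: P(both good) = (7/14)(6/13) = 3/13.
From Bag B: P(both good) = (2/6)(1/5) = 1/15.
From Bag C: P(both good) = (2/4)(1/3) = 1/6.
Total probability = (1/3)(3/13) + (1/3)(1/15) + (1/3)(1/6) = 181/1170.

181/1170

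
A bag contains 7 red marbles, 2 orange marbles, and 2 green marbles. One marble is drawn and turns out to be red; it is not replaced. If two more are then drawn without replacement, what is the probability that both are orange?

After the first draw, 2 of the remaining 10 marbles are orange.
P = 2/10 × 1/9 = 2/90 = 1/45.

1/45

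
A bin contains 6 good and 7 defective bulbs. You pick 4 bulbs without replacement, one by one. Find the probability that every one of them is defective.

P(all defective) = 7/13 × 6/12 × 5/11 × 4/10 = 840/17160 = 7/143.

7/143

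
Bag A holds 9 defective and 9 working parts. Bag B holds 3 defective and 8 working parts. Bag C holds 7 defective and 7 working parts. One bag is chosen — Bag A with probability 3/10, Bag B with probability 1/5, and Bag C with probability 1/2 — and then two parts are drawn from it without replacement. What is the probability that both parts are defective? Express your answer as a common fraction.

From Bag A: P(both defective) = (9/18)(8/17) = 4/17.
From Bag B: P(both defective) = (3/11)(2/10) = 3/55.
From Bag C: P(both defective) = (7/14)(6/13) = 3/13.
Total probability = (3/10)(4/17) + (1/5)(3/55) + (1/2)(3/13) = 23931/121550.

23931/121550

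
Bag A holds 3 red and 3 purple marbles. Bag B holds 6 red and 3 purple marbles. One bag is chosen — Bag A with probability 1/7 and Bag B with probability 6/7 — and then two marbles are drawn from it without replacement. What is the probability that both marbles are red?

27/70

From Bag A: P(both red) = (3/6)(2/5) = 1/5.
From Bag B: P(both red) = (6/9)(5/8) = 5/12.
Total probability = (1/7)(1/5) + (6/7)(5/12) = 27/70.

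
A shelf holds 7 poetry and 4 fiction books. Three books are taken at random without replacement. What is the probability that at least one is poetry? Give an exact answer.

P(no poetry) = 4/11 × 3/10 × 2/9 = 24/990 = 4/165.
P(at least one) = 1 − 4/165 = 161/165.

161/165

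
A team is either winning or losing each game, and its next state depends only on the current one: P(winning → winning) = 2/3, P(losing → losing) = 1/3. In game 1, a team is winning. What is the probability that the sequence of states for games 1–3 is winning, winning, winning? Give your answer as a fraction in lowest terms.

Game 1 is given. For each transition, use the conditional probability from the current state:
P(winning | winning) = 2/3; P(winning | winning) = 2/3.
P = 2/3 × 2/3 = 4/9.

4/9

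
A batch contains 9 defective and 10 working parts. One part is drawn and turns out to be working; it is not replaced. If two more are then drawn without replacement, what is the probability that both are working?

With the first part removed, 9 working remain out of 18.
P = 9/18 × 8/17 = 72/306 = 4/17.

4/17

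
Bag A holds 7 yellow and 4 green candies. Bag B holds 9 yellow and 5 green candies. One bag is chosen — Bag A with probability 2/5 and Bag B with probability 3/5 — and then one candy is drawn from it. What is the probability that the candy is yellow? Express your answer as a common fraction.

493/770

From Bag A: P(yellow) = 7/11.
From Bag B: P(yellow) = 9/14.
Total probability = (2/5)(7/11) + (3/5)(9/14) = 493/770.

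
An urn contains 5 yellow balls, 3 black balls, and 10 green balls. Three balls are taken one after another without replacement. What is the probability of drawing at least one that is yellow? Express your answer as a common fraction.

265/408

P(no yellow) = 13/18 × 12/17 × 11/16 = 1716/4896 = 143/408.
P(at least one) = 1 − 143/408 = 265/408.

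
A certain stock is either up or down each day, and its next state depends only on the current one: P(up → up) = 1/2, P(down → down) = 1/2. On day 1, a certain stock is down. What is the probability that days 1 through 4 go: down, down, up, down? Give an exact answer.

Day 1 is given. For each transition, use the conditional probability from the current state:
P(down | down) = 1/2; P(up | down) = 1/2; P(down | up) = 1/2.
P = 1/2 × 1/2 × 1/2 = 1/8.

1/8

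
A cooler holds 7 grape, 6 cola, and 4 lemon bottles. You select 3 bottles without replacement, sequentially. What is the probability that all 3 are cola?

P(all cola) = 6/17 × 5/16 × 4/15 = 120/4080 = 1/34.

1/34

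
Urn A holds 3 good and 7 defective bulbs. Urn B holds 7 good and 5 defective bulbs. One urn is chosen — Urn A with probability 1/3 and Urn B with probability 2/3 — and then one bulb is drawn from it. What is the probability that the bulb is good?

22/45

From Urn A: P(good) = 3/10.
From Urn B: P(good) = 7/12.
Total probability = (1/3)(3/10) + (2/3)(7/12) = 22/45.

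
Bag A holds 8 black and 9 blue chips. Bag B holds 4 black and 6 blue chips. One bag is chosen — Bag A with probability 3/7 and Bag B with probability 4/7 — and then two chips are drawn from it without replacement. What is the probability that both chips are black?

From Bag A: P(both black) = (8/17)(7/16) = 7/34.
From Bag B: P(both black) = (4/10)(3/9) = 2/15.
Total probability = (3/7)(7/34) + (4/7)(2/15) = 587/3570.

587/3570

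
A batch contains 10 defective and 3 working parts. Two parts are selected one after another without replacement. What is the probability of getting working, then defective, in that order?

Multiply the probability of each draw given the previous ones:
P = 3/13 × 10/12 = 30/156 = 5/26.

5/26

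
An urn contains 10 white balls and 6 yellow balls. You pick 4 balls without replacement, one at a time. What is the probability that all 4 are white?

3/26

P = 10/16 × 9/15 × 8/14 × 7/13 = 5040/43680 = 3/26.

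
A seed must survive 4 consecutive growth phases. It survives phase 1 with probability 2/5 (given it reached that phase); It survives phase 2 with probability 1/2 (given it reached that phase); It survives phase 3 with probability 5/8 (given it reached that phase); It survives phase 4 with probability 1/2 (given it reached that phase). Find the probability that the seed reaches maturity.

The events are sequential, so multiply the conditional probabilities:
P = 2/5 × 1/2 × 5/8 × 1/2 = 10/160 = 1/16.

1/16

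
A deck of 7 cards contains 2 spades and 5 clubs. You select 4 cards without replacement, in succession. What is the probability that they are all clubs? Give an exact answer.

1/7

P(every draw is a club) = 5/7 × 4/6 × 3/5 × 2/4 = 120/840 = 1/7.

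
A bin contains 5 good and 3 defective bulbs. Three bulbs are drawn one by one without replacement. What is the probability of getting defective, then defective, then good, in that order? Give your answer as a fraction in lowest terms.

Each draw changes the counts, so multiply the conditional probabilities along the sequence:
P = 3/8 × 2/7 × 5/6 = 30/336 = 5/56.

5/56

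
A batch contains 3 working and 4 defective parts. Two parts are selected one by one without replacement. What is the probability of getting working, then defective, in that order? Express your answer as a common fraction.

Each draw changes the counts, so multiply the conditional probabilities along the sequence:
P = 3/7 × 4/6 = 12/42 = 2/7.

2/7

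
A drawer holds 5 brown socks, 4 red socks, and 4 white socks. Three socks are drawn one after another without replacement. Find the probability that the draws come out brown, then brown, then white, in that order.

20/429

Each draw changes the counts, so multiply the conditional probabilities along the sequence:
P = 5/13 × 4/12 × 4/11 = 80/1716 = 20/429.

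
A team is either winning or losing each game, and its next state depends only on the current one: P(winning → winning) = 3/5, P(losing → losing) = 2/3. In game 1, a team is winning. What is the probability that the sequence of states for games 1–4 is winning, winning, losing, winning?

2/25

Game 1 is given. For each transition, use the conditional probability from the current state:
P(winning | winning) = 3/5; P(losing | winning) = 2/5; P(winning | losing) = 1/3.
P = 3/5 × 2/5 × 1/3 = 6/75 = 2/25.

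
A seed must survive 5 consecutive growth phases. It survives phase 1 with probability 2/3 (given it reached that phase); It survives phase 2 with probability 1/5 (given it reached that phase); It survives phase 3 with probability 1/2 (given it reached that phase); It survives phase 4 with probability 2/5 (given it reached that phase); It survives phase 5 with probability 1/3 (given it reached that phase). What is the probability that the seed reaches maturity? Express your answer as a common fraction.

The events are sequential, so multiply the conditional probabilities:
P = 2/3 × 1/5 × 1/2 × 2/5 × 1/3 = 4/450 = 2/225.

2/225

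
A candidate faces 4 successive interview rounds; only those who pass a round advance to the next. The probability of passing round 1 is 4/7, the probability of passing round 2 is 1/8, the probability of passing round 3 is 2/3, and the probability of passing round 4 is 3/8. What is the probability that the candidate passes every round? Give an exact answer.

1/56

Multiplying along the chain,
P = 4/7 × 1/8 × 2/3 × 3/8 = 24/1344 = 1/56.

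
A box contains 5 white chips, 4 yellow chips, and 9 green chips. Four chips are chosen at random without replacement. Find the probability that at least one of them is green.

163/170

P(no green) = 9/18 × 8/17 × 7/16 × 6/15 = 3024/73440 = 7/170.
P(at least one) = 1 − 7/170 = 163/170.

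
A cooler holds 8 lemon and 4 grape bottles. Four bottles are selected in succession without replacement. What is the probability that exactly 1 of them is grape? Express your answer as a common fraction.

224/495

One ordering (grape drawn first) has probability 4/12 × 8/11 × 7/10 × 6/9 = 1344/11880 = 56/495.
There are C(4,1) = 4 such orderings, each equally likely, so P = 4 × 56/495 = 224/495.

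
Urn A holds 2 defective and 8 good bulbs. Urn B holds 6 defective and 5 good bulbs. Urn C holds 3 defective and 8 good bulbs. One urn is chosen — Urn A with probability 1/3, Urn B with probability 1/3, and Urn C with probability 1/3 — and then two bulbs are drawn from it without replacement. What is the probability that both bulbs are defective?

From Urn A: P(both defective) = (2/10)(1/9) = 1/45.
From Urn B: P(both defective) = (6/11)(5/10) = 3/11.
From Urn C: P(both defective) = (3/11)(2/10) = 3/55.
Total probability = (1/3)(1/45) + (1/3)(3/11) + (1/3)(3/55) = 173/1485.

173/1485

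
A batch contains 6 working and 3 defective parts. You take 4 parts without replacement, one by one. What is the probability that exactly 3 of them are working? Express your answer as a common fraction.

10/21

One ordering (working drawn first) has probability 6/9 × 5/8 × 4/7 × 3/6 = 360/3024 = 5/42.
There are C(4,3) = 4 such orderings, each equally likely, so P = 4 × 5/42 = 10/21.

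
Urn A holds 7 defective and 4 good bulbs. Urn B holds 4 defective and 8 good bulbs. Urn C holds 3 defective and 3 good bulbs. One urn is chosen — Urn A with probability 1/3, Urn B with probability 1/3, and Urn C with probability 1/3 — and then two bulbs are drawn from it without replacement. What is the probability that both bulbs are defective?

From Urn A: P(both defective) = (7/11)(6/10) = 21/55.
From Urn B: P(both defective) = (4/12)(3/11) = 1/11.
From Urn C: P(both defective) = (3/6)(2/5) = 1/5.
Total probability = (1/3)(21/55) + (1/3)(1/11) + (1/3)(1/5) = 37/165.

37/165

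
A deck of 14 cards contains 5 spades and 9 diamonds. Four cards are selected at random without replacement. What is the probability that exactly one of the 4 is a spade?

60/143

One ordering (a spade drawn first) has probability 5/14 × 9/13 × 8/12 × 7/11 = 2520/24024 = 15/143.
There are C(4,1) = 4 such orderings, each equally likely, so P = 4 × 15/143 = 60/143.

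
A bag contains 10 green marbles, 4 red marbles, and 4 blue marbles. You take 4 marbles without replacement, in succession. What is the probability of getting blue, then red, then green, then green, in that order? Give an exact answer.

1/51

Multiply the probability of each draw given the previous ones:
P = 4/18 × 4/17 × 10/16 × 9/15 = 1440/73440 = 1/51.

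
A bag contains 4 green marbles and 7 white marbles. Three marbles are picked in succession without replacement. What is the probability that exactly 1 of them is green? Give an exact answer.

One ordering (green drawn first) has probability 4/11 × 7/10 × 6/9 = 168/990 = 28/165.
There are C(3,1) = 3 such orderings, each equally likely, so P = 3 × 28/165 = 28/55.

28/55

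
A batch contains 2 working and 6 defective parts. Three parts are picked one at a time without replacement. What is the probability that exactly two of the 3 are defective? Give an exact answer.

One ordering (defective drawn first) has probability 6/8 × 5/7 × 2/6 = 60/336 = 5/28.
There are C(3,2) = 3 such orderings, each equally likely, so P = 3 × 5/28 = 15/28.

15/28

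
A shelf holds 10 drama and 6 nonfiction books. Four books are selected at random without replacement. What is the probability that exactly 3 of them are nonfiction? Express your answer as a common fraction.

One ordering (nonfiction drawn first) has probability 6/16 × 5/15 × 4/14 × 10/13 = 1200/43680 = 5/182.
There are C(4,3) = 4 such orderings, each equally likely, so P = 4 × 5/182 = 10/91.

10/91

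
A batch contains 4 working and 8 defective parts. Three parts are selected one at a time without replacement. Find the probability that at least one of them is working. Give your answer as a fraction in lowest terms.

P(no working) = 8/12 × 7/11 × 6/10 = 336/1320 = 14/55.
P(at least one) = 1 − 14/55 = 41/55.

41/55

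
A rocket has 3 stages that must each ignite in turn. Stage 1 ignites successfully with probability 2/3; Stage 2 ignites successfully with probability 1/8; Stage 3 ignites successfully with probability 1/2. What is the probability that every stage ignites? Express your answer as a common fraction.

Each stage is reached only if all earlier stages succeed, so
P = 2/3 × 1/8 × 1/2 = 2/48 = 1/24.

1/24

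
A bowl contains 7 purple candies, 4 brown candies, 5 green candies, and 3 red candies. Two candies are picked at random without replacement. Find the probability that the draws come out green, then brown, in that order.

10/171

Multiply the probability of each draw given the previous ones:
P = 5/19 × 4/18 = 20/342 = 10/171.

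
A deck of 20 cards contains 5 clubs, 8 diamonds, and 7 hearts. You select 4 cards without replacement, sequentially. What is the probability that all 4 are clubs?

P(every draw is a club) = 5/20 × 4/19 × 3/18 × 2/17 = 120/116280 = 1/969.

1/969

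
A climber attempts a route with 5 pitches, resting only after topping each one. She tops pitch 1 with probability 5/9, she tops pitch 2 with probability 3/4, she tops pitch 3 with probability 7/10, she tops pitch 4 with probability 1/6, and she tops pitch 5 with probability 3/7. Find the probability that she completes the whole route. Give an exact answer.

Each stage is reached only if all earlier stages succeed, so
P = 5/9 × 3/4 × 7/10 × 1/6 × 3/7 = 315/15120 = 1/48.

1/48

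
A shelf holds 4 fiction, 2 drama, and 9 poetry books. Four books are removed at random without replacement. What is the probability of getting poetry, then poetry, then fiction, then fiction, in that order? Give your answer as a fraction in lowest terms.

12/455

Chain rule:
P = 9/15 × 8/14 × 4/13 × 3/12 = 864/32760 = 12/455.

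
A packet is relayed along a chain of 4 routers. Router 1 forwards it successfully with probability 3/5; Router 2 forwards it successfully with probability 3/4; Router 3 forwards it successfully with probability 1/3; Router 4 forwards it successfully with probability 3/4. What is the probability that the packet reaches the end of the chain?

The events are sequential, so multiply the conditional probabilities:
P = 3/5 × 3/4 × 1/3 × 3/4 = 27/240 = 9/80.

9/80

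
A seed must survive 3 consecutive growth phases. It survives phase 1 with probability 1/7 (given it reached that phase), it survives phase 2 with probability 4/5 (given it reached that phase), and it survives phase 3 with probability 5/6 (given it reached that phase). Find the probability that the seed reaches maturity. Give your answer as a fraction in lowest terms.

2/21

Multiplying along the chain,
P = 1/7 × 4/5 × 5/6 = 20/210 = 2/21.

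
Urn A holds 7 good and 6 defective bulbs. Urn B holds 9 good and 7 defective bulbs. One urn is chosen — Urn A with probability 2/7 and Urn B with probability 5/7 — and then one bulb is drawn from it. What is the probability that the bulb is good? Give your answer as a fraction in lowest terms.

From Urn A: P(good) = 7/13.
From Urn B: P(good) = 9/16.
Total probability = (2/7)(7/13) + (5/7)(9/16) = 809/1456.

809/1456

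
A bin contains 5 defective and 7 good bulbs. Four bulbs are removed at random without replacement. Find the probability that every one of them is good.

P(all good) = 7/12 × 6/11 × 5/10 × 4/9 = 840/11880 = 7/99.

7/99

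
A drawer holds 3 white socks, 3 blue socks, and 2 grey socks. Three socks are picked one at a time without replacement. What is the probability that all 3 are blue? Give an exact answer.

P(all blue) = 3/8 × 2/7 × 1/6 = 6/336 = 1/56.

1/56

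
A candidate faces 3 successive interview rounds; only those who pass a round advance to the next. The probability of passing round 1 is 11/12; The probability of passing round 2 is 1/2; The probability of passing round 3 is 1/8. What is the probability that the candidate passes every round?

The events are sequential, so multiply the conditional probabilities:
P = 11/12 × 1/2 × 1/8 = 11/192.

11/192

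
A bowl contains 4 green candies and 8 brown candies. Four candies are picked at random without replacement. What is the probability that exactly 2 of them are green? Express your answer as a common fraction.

56/165

One ordering (green drawn first) has probability 4/12 × 3/11 × 8/10 × 7/9 = 672/11880 = 28/495.
There are C(4,2) = 6 such orderings, each equally likely, so P = 6 × 28/495 = 56/165.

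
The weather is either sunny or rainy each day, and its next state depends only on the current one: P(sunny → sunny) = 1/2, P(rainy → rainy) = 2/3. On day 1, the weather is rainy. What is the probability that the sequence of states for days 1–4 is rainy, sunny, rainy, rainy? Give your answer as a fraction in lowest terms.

Day 1 is given. For each transition, use the conditional probability from the current state:
P(sunny | rainy) = 1/3; P(rainy | sunny) = 1/2; P(rainy | rainy) = 2/3.
P = 1/3 × 1/2 × 2/3 = 2/18 = 1/9.

1/9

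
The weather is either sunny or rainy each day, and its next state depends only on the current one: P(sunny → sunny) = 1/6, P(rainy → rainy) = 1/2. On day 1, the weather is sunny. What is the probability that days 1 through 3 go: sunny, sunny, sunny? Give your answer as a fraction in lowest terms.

Day 1 is given. For each transition, use the conditional probability from the current state:
P(sunny | sunny) = 1/6; P(sunny | sunny) = 1/6.
P = 1/6 × 1/6 = 1/36.

1/36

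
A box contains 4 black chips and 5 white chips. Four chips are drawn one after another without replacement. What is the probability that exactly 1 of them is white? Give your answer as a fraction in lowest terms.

10/63

One ordering (white drawn first) has probability 5/9 × 4/8 × 3/7 × 2/6 = 120/3024 = 5/126.
There are C(4,1) = 4 such orderings, each equally likely, so P = 4 × 5/126 = 10/63.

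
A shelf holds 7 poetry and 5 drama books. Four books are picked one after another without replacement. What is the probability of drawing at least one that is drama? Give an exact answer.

P(no drama) = 7/12 × 6/11 × 5/10 × 4/9 = 840/11880 = 7/99.
P(at least one) = 1 − 7/99 = 92/99.

92/99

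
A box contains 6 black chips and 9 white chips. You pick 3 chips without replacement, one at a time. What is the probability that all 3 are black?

4/91

P(every draw is black) = 6/15 × 5/14 × 4/13 = 120/2730 = 4/91.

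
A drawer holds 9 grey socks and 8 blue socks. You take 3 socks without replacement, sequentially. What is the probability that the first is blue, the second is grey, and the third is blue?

21/170

Multiply the probability of each draw given the previous ones:
P = 8/17 × 9/16 × 7/15 = 504/4080 = 21/170.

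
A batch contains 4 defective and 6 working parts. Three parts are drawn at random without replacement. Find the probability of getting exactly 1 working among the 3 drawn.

One ordering (working drawn first) has probability 6/10 × 4/9 × 3/8 = 72/720 = 1/10.
There are C(3,1) = 3 such orderings, each equally likely, so P = 3 × 1/10 = 3/10.

3/10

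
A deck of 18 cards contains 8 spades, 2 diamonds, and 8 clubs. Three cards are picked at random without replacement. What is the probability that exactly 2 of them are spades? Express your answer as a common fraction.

One ordering (spades drawn first) has probability 8/18 × 7/17 × 10/16 = 560/4896 = 35/306.
There are C(3,2) = 3 such orderings, each equally likely, so P = 3 × 35/306 = 35/102.

35/102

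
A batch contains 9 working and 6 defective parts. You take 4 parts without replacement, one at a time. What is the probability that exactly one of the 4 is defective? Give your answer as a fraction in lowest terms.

24/65

One ordering (defective drawn first) has probability 6/15 × 9/14 × 8/13 × 7/12 = 3024/32760 = 6/65.
There are C(4,1) = 4 such orderings, each equally likely, so P = 4 × 6/65 = 24/65.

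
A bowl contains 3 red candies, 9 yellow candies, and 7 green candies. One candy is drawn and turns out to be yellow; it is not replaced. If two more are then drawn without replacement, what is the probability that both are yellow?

28/153

With the first candy removed, 8 yellow remain out of 18.
P = 8/18 × 7/17 = 56/306 = 28/153.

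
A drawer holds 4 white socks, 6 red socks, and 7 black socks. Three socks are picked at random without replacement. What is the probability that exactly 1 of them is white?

39/85

One ordering (white drawn first) has probability 4/17 × 13/16 × 12/15 = 624/4080 = 13/85.
There are C(3,1) = 3 such orderings, each equally likely, so P = 3 × 13/85 = 39/85.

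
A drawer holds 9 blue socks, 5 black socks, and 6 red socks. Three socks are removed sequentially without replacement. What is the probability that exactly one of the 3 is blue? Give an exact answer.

One ordering (blue drawn first) has probability 9/20 × 11/19 × 10/18 = 990/6840 = 11/76.
There are C(3,1) = 3 such orderings, each equally likely, so P = 3 × 11/76 = 33/76.

33/76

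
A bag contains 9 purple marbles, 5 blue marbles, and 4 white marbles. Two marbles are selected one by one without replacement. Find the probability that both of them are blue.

10/153

P(every draw is blue) = 5/18 × 4/17 = 20/306 = 10/153.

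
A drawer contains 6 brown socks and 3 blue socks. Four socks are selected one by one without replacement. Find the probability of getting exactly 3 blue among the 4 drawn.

1/21

One ordering (blue drawn first) has probability 3/9 × 2/8 × 1/7 × 6/6 = 36/3024 = 1/84.
There are C(4,3) = 4 such orderings, each equally likely, so P = 4 × 1/84 = 1/21.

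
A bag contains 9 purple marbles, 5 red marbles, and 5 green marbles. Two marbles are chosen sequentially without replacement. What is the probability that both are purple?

4/19

P(every draw is purple) = 9/19 × 8/18 = 72/342 = 4/19.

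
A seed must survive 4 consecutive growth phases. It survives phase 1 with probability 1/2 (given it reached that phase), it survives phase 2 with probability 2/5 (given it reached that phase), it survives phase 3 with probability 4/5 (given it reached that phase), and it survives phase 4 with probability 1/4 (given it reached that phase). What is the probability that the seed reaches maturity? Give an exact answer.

1/25

The events are sequential, so multiply the conditional probabilities:
P = 1/2 × 2/5 × 4/5 × 1/4 = 8/200 = 1/25.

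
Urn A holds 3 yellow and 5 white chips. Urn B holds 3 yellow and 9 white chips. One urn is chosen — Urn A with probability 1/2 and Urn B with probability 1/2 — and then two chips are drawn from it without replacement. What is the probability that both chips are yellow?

From Urn A: P(both yellow) = (3/8)(2/7) = 3/28.
From Urn B: P(both yellow) = (3/12)(2/11) = 1/22.
Total probability = (1/2)(3/28) + (1/2)(1/22) = 47/616.

47/616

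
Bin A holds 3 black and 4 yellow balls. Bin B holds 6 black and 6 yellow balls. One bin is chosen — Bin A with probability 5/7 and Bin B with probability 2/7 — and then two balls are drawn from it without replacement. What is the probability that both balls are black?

From Bin A: P(both black) = (3/7)(2/6) = 1/7.
From Bin B: P(both black) = (6/12)(5/11) = 5/22.
Total probability = (5/7)(1/7) + (2/7)(5/22) = 90/539.

90/539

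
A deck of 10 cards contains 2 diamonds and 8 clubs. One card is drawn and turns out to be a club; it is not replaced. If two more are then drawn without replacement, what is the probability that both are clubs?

7/12

With the first card removed, 7 clubs remain out of 9.
P = 7/9 × 6/8 = 42/72 = 7/12.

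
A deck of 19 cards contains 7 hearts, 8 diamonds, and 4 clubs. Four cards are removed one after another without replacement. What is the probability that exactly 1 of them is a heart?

One ordering (a heart drawn first) has probability 7/19 × 12/18 × 11/17 × 10/16 = 9240/93024 = 385/3876.
There are C(4,1) = 4 such orderings, each equally likely, so P = 4 × 385/3876 = 385/969.

385/969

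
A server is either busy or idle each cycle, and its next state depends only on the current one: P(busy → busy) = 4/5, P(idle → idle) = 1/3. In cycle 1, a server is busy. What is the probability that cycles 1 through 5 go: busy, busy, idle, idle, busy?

Cycle 1 is given. For each transition, use the conditional probability from the current state:
P(busy | busy) = 4/5; P(idle | busy) = 1/5; P(idle | idle) = 1/3; P(busy | idle) = 2/3.
P = 4/5 × 1/5 × 1/3 × 2/3 = 8/225.

8/225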